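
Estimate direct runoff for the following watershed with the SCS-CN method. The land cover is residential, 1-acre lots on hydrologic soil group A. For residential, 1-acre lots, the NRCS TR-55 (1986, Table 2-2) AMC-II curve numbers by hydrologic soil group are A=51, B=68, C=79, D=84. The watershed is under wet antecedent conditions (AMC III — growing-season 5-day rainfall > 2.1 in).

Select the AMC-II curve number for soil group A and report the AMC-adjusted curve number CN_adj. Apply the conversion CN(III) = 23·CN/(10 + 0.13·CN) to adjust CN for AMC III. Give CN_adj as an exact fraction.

CN_adj = 117300/1663 ≈ 70.535

NRCS table: residential, 1-acre lots, soil group A → CN(II) = 51
CN(III) from CN(II)=51: (23·51)/(10 + 0.13·51) = 117300/1663 ≈ 70.535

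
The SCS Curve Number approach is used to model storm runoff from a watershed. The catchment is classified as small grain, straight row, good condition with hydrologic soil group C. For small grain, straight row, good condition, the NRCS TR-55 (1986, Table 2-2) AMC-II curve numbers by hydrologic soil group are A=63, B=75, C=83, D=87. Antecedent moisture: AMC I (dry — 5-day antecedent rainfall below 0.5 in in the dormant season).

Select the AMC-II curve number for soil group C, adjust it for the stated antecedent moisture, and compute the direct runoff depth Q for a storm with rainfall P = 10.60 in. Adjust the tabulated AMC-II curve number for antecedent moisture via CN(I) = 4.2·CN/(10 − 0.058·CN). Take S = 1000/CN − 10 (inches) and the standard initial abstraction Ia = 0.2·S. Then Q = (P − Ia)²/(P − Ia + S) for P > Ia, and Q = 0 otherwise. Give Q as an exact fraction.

Q = 7035686641/1101392985 in ≈ 6.388 in

NRCS table: small grain, straight row, good condition, soil group C → CN(II) = 83
Dry (AMC I): CN(I) = 4.2·83/(10 − 0.058·83) = (1743/5)/(2593/500) = 174300/2593 ≈ 67.219
Retention S: 1000/CN − 10 with CN=67.219 → S = 8500/1743 ≈ 4.877 in
Initial abstraction Ia = S/5 = (8500/1743)/5 = 1700/1743 ≈ 0.975 in
P − Ia = 10.600 − 0.975 = 83879/8715 ≈ 9.625 in (> 0, runoff occurs)
Q = (83879/8715)²/((83879/8715) + 8500/1743) = (7035686641/75951225)/(126379/8715) = 7035686641/1101392985 in ≈ 6.388 in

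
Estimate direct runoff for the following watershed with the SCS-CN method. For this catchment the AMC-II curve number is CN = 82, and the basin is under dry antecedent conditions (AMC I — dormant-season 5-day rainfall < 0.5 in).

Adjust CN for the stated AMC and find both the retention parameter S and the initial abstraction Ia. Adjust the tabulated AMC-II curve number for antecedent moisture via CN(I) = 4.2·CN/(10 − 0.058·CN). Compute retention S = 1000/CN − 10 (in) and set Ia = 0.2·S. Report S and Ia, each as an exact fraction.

Adjust CN=82 to AMC I: 4.2·82/(10 − 0.058·82) → (1722/5) ÷ (1311/250) = 28700/437 ≈ 65.675
Retention S: 1000/CN − 10 with CN=65.675 → S = 1500/287 ≈ 5.226 in
Initial abstraction Ia = S/5 = (1500/287)/5 = 300/287 ≈ 1.045 in

S = 1500/287 in ≈ 5.226 in; Ia = 300/287 in ≈ 1.045 in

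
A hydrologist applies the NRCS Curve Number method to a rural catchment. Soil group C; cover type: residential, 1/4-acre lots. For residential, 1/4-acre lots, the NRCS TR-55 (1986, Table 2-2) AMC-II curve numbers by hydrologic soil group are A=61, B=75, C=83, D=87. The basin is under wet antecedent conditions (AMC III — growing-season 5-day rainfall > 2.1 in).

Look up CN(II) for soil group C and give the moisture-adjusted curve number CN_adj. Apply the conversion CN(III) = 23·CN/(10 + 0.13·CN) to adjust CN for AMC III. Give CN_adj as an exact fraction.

NRCS table: residential, 1/4-acre lots, soil group C → CN(II) = 83
CN(III) from CN(II)=83: (23·83)/(10 + 0.13·83) = 190900/2079 ≈ 91.823

CN_adj = 190900/2079 ≈ 91.823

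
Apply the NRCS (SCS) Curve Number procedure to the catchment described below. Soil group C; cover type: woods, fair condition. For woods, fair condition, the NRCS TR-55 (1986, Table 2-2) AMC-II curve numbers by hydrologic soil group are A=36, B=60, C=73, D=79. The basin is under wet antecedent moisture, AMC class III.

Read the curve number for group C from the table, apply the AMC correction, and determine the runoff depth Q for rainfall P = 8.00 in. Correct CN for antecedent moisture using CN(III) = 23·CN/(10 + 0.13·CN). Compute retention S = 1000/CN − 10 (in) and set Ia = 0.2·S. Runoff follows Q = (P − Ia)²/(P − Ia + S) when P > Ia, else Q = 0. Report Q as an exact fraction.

NRCS table: woods, fair condition, soil group C → CN(II) = 73
Adjust CN=73 to AMC III: 23·73/(10 + 0.13·73) → 1679 ÷ (1949/100) = 167900/1949 ≈ 86.147
Max retention: S = 1000/(167900/1949) − 10 = 2700/1679 in (≈ 1.608 in)
Ia = 0.2·(2700/1679) = 540/1679 in ≈ 0.322 in
Since P=8.000 > Ia=0.322: effective rainfall P−Ia = 12892/1679 in
Q = (12892/1679)²/((12892/1679) + 2700/1679) = (166203664/2819041)/(15592/1679) = 20775458/3272371 in ≈ 6.349 in

Q = 20775458/3272371 in ≈ 6.349 in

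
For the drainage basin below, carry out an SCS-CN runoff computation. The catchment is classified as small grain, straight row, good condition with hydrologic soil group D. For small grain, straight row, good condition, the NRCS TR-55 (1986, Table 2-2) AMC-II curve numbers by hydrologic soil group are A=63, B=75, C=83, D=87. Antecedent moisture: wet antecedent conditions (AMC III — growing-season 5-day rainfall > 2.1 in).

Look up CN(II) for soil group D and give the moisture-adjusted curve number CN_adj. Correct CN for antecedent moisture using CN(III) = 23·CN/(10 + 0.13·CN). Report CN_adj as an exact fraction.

NRCS table: small grain, straight row, good condition, soil group D → CN(II) = 87
Adjust CN=87 to AMC III: 23·87/(10 + 0.13·87) → 2001 ÷ (2131/100) = 200100/2131 ≈ 93.900

CN_adj = 200100/2131 ≈ 93.900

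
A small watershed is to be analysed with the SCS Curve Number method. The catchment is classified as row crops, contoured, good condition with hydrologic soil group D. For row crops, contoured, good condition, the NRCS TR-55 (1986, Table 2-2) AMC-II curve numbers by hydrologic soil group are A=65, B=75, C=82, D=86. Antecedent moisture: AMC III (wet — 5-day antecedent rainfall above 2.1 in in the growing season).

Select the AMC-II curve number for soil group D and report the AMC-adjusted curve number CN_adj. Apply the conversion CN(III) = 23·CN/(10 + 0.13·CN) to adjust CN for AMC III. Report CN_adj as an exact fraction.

NRCS table: row crops, contoured, good condition, soil group D → CN(II) = 86
Adjust CN=86 to AMC III: 23·86/(10 + 0.13·86) → 1978 ÷ (1059/50) = 98900/1059 ≈ 93.390

CN_adj = 98900/1059 ≈ 93.390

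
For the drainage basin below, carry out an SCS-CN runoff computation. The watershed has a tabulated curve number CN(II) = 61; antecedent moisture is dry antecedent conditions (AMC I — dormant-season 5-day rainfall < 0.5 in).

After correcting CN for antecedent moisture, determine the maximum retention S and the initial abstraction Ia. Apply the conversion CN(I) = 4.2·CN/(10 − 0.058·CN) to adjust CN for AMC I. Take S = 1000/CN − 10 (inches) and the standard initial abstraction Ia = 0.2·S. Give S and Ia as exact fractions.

S = 6500/427 in ≈ 15.222 in; Ia = 1300/427 in ≈ 3.044 in

Dry (AMC I): CN(I) = 4.2·61/(10 − 0.058·61) = (1281/5)/(3231/500) = 42700/1077 ≈ 39.647
Max retention: S = 1000/(42700/1077) − 10 = 6500/427 in (≈ 15.222 in)
Ia = 0.2S: 0.2·15.222 = 3.044 in (exactly 1300/427)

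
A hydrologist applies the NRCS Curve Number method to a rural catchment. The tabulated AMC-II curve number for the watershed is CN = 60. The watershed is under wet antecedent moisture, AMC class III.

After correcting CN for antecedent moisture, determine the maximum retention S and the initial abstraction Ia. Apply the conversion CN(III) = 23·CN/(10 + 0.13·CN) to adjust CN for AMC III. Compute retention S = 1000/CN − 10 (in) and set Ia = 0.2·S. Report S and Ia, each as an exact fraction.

CN(III) from CN(II)=60: (23·60)/(10 + 0.13·60) = 6900/89 ≈ 77.528
Max retention: S = 1000/(6900/89) − 10 = 200/69 in (≈ 2.899 in)
Ia = 0.2S: 0.2·2.899 = 0.580 in (exactly 40/69)

S = 200/69 in ≈ 2.899 in; Ia = 40/69 in ≈ 0.580 in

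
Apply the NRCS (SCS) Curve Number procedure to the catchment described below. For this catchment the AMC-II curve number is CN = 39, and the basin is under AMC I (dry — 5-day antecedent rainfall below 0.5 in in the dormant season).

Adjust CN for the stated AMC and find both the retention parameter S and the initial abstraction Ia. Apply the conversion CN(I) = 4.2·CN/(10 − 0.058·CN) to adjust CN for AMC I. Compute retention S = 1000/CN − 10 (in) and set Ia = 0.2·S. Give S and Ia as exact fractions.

Dry (AMC I): CN(I) = 4.2·39/(10 − 0.058·39) = (819/5)/(3869/500) = 81900/3869 ≈ 21.168
Retention S: 1000/CN − 10 with CN=21.168 → S = 30500/819 ≈ 37.241 in
Initial abstraction Ia = S/5 = (30500/819)/5 = 6100/819 ≈ 7.448 in

S = 30500/819 in ≈ 37.241 in; Ia = 6100/819 in ≈ 7.448 in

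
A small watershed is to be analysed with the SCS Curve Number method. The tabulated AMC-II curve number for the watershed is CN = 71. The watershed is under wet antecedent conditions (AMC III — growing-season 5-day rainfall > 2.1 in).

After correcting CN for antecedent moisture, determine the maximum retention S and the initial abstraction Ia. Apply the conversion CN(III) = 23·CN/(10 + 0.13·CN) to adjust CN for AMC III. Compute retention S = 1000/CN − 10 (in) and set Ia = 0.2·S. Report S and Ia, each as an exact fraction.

S = 2900/1633 in ≈ 1.776 in; Ia = 580/1633 in ≈ 0.355 in

Adjust CN=71 to AMC III: 23·71/(10 + 0.13·71) → 1633 ÷ (1923/100) = 163300/1923 ≈ 84.919
S = 1000/(163300/1923) − 10 = 2900/1633 in ≈ 1.776 in
Ia = 0.2·(2900/1633) = 580/1633 in ≈ 0.355 in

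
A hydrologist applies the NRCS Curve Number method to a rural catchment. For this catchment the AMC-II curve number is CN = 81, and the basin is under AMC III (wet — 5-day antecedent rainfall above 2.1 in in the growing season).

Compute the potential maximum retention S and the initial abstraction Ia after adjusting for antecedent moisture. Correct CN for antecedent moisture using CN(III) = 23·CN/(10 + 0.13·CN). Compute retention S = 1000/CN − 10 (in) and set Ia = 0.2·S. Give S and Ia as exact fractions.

S = 1900/1863 in ≈ 1.020 in; Ia = 380/1863 in ≈ 0.204 in

Adjust CN=81 to AMC III: 23·81/(10 + 0.13·81) → 1863 ÷ (2053/100) = 186300/2053 ≈ 90.745
Retention S: 1000/CN − 10 with CN=90.745 → S = 1900/1863 ≈ 1.020 in
Ia = 0.2·(1900/1863) = 380/1863 in ≈ 0.204 in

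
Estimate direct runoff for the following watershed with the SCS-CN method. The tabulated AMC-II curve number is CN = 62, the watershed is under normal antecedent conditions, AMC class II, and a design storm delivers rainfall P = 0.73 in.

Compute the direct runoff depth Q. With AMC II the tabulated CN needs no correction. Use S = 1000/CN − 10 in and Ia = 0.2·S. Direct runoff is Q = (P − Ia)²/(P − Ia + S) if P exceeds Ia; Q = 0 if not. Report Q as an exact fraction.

Q = 0 in ≈ 0.000 in

AMC II — tabulated CN = 62 applies directly.
Max retention: S = 1000/62 − 10 = 190/31 in (≈ 6.129 in)
Ia = 0.2·(190/31) = 38/31 in ≈ 1.226 in
P = 0.730 ≤ Ia = 1.226 in: entire storm abstracted, Q = 0.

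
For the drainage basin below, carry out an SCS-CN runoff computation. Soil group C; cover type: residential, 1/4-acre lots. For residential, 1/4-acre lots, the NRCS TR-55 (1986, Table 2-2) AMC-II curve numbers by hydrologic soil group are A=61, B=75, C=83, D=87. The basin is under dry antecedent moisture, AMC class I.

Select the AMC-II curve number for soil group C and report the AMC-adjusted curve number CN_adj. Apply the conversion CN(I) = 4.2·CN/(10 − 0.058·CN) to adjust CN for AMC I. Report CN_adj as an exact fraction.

NRCS table: residential, 1/4-acre lots, soil group C → CN(II) = 83
Dry (AMC I): CN(I) = 4.2·83/(10 − 0.058·83) = (1743/5)/(2593/500) = 174300/2593 ≈ 67.219

CN_adj = 174300/2593 ≈ 67.219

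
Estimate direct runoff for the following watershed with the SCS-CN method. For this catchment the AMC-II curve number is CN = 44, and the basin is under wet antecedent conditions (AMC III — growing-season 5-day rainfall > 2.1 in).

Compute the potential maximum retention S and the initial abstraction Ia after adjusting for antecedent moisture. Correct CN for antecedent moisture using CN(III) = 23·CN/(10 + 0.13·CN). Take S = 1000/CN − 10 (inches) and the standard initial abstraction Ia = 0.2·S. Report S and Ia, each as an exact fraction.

Adjust CN=44 to AMC III: 23·44/(10 + 0.13·44) → 1012 ÷ (393/25) = 25300/393 ≈ 64.377
Retention S: 1000/CN − 10 with CN=64.377 → S = 1400/253 ≈ 5.534 in
Ia = 0.2S: 0.2·5.534 = 1.107 in (exactly 280/253)

S = 1400/253 in ≈ 5.534 in; Ia = 280/253 in ≈ 1.107 in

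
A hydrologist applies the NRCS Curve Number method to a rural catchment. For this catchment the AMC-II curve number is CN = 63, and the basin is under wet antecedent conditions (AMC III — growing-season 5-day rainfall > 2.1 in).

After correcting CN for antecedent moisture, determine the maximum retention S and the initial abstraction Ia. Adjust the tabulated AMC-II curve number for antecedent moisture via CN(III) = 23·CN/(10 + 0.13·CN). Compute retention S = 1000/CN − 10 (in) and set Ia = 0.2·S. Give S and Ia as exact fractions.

Adjust CN=63 to AMC III: 23·63/(10 + 0.13·63) → 1449 ÷ (1819/100) = 144900/1819 ≈ 79.659
S = 1000/(144900/1819) − 10 = 3700/1449 in ≈ 2.553 in
Ia = 0.2·(3700/1449) = 740/1449 in ≈ 0.511 in

S = 3700/1449 in ≈ 2.553 in; Ia = 740/1449 in ≈ 0.511 in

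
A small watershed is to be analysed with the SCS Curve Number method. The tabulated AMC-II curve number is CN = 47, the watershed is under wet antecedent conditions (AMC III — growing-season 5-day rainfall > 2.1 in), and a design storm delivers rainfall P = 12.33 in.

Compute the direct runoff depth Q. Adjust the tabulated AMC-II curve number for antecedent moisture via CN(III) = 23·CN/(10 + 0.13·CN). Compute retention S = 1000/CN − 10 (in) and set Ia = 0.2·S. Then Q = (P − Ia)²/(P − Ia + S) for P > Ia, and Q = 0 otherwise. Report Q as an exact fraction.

CN(III) from CN(II)=47: (23·47)/(10 + 0.13·47) = 108100/1611 ≈ 67.101
Max retention: S = 1000/(108100/1611) − 10 = 5300/1081 in (≈ 4.903 in)
Ia = 0.2S: 0.2·4.903 = 0.981 in (exactly 1060/1081)
Excess rainfall: 12.330 − 0.981 = 11.349 in; P > Ia so Q > 0
Q = (1226873/108100)²/((1226873/108100) + 5300/1081) = (1505217358129/11685610000)/(1756873/108100) = 1505217358129/189917971300 in ≈ 7.926 in

Q = 1505217358129/189917971300 in ≈ 7.926 in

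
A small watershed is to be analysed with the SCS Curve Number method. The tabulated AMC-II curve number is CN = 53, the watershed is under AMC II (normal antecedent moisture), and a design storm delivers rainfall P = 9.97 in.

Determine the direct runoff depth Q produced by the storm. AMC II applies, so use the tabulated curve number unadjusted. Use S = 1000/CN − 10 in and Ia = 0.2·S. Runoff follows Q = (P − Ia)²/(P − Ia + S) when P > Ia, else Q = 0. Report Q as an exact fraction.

Q = 1887120481/479337300 in ≈ 3.937 in

CN(II) = 53; AMC II needs no correction.
Retention S: 1000/CN − 10 with CN=53.000 → S = 470/53 ≈ 8.868 in
Ia = 0.2S: 0.2·8.868 = 1.774 in (exactly 94/53)
P − Ia = 9.970 − 1.774 = 43441/5300 ≈ 8.196 in (> 0, runoff occurs)
Q: (43441/5300)² ÷ (90441/5300) = 1887120481/479337300 in (≈ 3.937 in)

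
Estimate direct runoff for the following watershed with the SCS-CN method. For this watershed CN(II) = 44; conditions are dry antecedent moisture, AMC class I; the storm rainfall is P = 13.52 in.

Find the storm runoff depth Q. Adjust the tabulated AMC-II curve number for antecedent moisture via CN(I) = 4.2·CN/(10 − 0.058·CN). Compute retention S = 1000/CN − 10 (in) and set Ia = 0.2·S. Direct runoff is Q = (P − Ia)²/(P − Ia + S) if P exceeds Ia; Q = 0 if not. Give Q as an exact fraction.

Adjust CN=44 to AMC I: 4.2·44/(10 − 0.058·44) → (924/5) ÷ (931/125) = 3300/133 ≈ 24.812
Max retention: S = 1000/(3300/133) − 10 = 1000/33 in (≈ 30.303 in)
Initial abstraction Ia = S/5 = (1000/33)/5 = 200/33 ≈ 6.061 in
Excess rainfall: 13.520 − 6.061 = 7.459 in; P > Ia so Q > 0
Q: (6154/825)² ÷ (31154/825) = 18935858/12851025 in (≈ 1.473 in)

Q = 18935858/12851025 in ≈ 1.473 in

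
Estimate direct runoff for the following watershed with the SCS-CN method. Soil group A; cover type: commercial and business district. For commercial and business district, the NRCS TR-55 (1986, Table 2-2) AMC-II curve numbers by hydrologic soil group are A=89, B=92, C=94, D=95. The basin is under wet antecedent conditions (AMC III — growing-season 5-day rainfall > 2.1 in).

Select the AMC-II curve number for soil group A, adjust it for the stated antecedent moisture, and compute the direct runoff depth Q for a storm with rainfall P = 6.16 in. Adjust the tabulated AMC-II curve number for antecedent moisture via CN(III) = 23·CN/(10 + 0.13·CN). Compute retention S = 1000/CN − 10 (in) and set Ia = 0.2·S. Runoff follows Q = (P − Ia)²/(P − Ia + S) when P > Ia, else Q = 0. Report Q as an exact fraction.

NRCS table: commercial and business district, soil group A → CN(II) = 89
Adjust CN=89 to AMC III: 23·89/(10 + 0.13·89) → 2047 ÷ (2157/100) = 204700/2157 ≈ 94.900
Retention S: 1000/CN − 10 with CN=94.900 → S = 1100/2047 ≈ 0.537 in
Ia = 0.2·(1100/2047) = 220/2047 in ≈ 0.107 in
Since P=6.160 > Ia=0.107: effective rainfall P−Ia = 309738/51175 in
Q: (309738/51175)² ÷ (337238/51175) = 4360801302/784461575 in (≈ 5.559 in)

Q = 4360801302/784461575 in ≈ 5.559 in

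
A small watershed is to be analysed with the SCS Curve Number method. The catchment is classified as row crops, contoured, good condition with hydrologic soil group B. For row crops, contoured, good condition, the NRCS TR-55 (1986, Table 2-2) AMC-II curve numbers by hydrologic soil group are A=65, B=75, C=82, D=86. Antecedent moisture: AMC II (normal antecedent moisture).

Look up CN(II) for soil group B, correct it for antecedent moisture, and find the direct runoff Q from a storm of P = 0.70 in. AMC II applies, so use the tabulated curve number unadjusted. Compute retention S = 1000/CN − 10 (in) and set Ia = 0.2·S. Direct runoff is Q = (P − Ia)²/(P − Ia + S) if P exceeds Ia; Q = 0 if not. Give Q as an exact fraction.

Q = 1/3030 in ≈ 0.000 in

NRCS table: row crops, contoured, good condition, soil group B → CN(II) = 75
CN(II) = 75; AMC II needs no correction.
Retention S: 1000/CN − 10 with CN=75.000 → S = 10/3 ≈ 3.333 in
Initial abstraction Ia = S/5 = (10/3)/5 = 2/3 ≈ 0.667 in
Since P=0.700 > Ia=0.667: effective rainfall P−Ia = 1/30 in
Q = (1/30)²/((1/30) + 10/3) = (1/900)/(101/30) = 1/3030 in ≈ 0.000 in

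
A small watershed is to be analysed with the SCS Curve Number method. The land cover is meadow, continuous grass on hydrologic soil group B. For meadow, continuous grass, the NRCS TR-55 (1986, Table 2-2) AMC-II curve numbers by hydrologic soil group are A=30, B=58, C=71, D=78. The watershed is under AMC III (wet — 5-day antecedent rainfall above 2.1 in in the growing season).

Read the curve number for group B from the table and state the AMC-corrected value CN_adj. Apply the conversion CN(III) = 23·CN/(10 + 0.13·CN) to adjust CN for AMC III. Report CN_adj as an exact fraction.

NRCS table: meadow, continuous grass, soil group B → CN(II) = 58
CN(III) from CN(II)=58: (23·58)/(10 + 0.13·58) = 66700/877 ≈ 76.055

CN_adj = 66700/877 ≈ 76.055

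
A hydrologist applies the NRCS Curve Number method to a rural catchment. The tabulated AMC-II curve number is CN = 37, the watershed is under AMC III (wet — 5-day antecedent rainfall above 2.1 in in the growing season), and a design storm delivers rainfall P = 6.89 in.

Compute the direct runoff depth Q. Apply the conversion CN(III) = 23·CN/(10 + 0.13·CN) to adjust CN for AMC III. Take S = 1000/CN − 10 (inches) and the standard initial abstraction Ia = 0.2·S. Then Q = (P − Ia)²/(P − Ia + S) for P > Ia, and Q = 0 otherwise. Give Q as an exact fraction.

Wet (AMC III): CN(III) = 23·37/(10 + 0.13·37) = 851/(1481/100) = 85100/1481 ≈ 57.461
S = 1000/(85100/1481) − 10 = 6300/851 in ≈ 7.403 in
Ia = 0.2·(6300/851) = 1260/851 in ≈ 1.481 in
P − Ia = 6.890 − 1.481 = 460339/85100 ≈ 5.409 in (> 0, runoff occurs)
Q = (460339/85100)²/((460339/85100) + 6300/851) = (211911994921/7242010000)/(1090339/85100) = 211911994921/92787848900 in ≈ 2.284 in

Q = 211911994921/92787848900 in ≈ 2.284 in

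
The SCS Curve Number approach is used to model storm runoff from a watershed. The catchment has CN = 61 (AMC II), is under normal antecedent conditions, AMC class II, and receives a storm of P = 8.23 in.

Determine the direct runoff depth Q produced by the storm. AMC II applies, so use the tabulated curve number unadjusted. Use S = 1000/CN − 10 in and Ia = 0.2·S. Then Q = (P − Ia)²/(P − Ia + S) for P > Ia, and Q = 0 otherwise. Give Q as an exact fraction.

AMC II — tabulated CN = 61 applies directly.
Retention S: 1000/CN − 10 with CN=61.000 → S = 390/61 ≈ 6.393 in
Ia = 0.2·(390/61) = 78/61 in ≈ 1.279 in
Excess rainfall: 8.230 − 1.279 = 6.951 in; P > Ia so Q > 0
Q: (42403/6100)² ÷ (81403/6100) = 1798014409/496558300 in (≈ 3.621 in)

Q = 1798014409/496558300 in ≈ 3.621 in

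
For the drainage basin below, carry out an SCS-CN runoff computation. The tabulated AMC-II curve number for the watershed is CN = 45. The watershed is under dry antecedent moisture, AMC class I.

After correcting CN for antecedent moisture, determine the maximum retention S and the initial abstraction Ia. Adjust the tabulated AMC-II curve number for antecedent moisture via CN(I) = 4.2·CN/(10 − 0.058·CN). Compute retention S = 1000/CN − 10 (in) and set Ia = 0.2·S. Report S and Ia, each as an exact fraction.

S = 5500/189 in ≈ 29.101 in; Ia = 1100/189 in ≈ 5.820 in

CN(I) from CN(II)=45: (4.2·45)/(10 − 0.058·45) = 18900/739 ≈ 25.575
Max retention: S = 1000/(18900/739) − 10 = 5500/189 in (≈ 29.101 in)
Initial abstraction Ia = S/5 = (5500/189)/5 = 1100/189 ≈ 5.820 in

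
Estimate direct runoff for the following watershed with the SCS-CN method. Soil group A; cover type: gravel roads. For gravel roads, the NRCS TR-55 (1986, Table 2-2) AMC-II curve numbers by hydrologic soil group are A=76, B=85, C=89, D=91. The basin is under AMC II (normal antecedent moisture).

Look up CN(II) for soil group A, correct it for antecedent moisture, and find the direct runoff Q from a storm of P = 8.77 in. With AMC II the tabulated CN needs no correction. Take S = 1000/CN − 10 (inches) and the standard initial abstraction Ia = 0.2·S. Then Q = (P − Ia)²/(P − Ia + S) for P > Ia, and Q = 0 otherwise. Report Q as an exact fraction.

NRCS table: gravel roads, soil group A → CN(II) = 76
AMC II — tabulated CN = 76 applies directly.
Retention S: 1000/CN − 10 with CN=76.000 → S = 60/19 ≈ 3.158 in
Ia = 0.2S: 0.2·3.158 = 0.632 in (exactly 12/19)
Excess rainfall: 8.770 − 0.632 = 8.138 in; P > Ia so Q > 0
Q = (15463/1900)²/((15463/1900) + 60/19) = (239104369/3610000)/(21463/1900) = 239104369/40779700 in ≈ 5.863 in

Q = 239104369/40779700 in ≈ 5.863 in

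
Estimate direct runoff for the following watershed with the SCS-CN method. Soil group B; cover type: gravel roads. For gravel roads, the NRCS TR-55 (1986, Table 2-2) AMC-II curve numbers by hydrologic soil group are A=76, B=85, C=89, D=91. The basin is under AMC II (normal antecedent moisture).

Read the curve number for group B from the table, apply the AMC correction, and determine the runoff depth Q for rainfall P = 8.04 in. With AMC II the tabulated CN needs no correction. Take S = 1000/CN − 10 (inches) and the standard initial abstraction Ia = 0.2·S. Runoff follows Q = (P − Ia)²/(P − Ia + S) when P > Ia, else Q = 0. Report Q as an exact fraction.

Q = 3557763/569075 in ≈ 6.252 in

NRCS table: gravel roads, soil group B → CN(II) = 85
CN(II) = 85; AMC II needs no correction.
S = 1000/85 − 10 = 30/17 in ≈ 1.765 in
Initial abstraction Ia = S/5 = (30/17)/5 = 6/17 ≈ 0.353 in
Excess rainfall: 8.040 − 0.353 = 7.687 in; P > Ia so Q > 0
Q = (3267/425)²/((3267/425) + 30/17) = (10673289/180625)/(4017/425) = 3557763/569075 in ≈ 6.252 in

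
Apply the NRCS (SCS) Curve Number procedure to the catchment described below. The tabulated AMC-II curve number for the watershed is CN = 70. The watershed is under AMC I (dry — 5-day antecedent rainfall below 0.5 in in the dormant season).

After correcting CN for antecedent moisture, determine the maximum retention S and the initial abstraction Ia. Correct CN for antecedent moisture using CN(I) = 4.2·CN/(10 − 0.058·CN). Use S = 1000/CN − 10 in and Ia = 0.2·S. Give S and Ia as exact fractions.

Dry (AMC I): CN(I) = 4.2·70/(10 − 0.058·70) = 294/(297/50) = 4900/99 ≈ 49.495
Retention S: 1000/CN − 10 with CN=49.495 → S = 500/49 ≈ 10.204 in
Initial abstraction Ia = S/5 = (500/49)/5 = 100/49 ≈ 2.041 in

S = 500/49 in ≈ 10.204 in; Ia = 100/49 in ≈ 2.041 in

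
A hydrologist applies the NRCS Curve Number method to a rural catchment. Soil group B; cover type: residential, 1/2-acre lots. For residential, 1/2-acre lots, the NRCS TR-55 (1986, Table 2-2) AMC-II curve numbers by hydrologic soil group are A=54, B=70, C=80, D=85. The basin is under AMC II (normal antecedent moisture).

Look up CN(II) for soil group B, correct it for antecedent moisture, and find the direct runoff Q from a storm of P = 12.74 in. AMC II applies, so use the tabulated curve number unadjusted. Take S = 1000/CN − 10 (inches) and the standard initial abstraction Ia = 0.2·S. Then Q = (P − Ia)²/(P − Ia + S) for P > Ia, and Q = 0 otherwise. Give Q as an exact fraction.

Q = 17297281/1980650 in ≈ 8.733 in

NRCS table: residential, 1/2-acre lots, soil group B → CN(II) = 70
CN(II) = 70; AMC II needs no correction.
Max retention: S = 1000/70 − 10 = 30/7 in (≈ 4.286 in)
Ia = 0.2·(30/7) = 6/7 in ≈ 0.857 in
Excess rainfall: 12.740 − 0.857 = 11.883 in; P > Ia so Q > 0
Q = (4159/350)²/((4159/350) + 30/7) = (17297281/122500)/(5659/350) = 17297281/1980650 in ≈ 8.733 in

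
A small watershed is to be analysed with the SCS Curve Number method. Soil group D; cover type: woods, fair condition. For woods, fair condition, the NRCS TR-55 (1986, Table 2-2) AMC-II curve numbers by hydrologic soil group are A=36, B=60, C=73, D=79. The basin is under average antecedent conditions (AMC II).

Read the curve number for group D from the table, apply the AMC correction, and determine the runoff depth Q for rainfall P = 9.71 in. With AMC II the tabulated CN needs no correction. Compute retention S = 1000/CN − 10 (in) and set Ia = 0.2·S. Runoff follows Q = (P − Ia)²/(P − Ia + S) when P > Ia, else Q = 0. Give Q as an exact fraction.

Q = 5257555081/738721100 in ≈ 7.117 in

NRCS table: woods, fair condition, soil group D → CN(II) = 79
Average conditions: CN = 79 (no AMC adjustment).
Max retention: S = 1000/79 − 10 = 210/79 in (≈ 2.658 in)
Ia = 0.2·(210/79) = 42/79 in ≈ 0.532 in
Excess rainfall: 9.710 − 0.532 = 9.178 in; P > Ia so Q > 0
Q: (72509/7900)² ÷ (93509/7900) = 5257555081/738721100 in (≈ 7.117 in)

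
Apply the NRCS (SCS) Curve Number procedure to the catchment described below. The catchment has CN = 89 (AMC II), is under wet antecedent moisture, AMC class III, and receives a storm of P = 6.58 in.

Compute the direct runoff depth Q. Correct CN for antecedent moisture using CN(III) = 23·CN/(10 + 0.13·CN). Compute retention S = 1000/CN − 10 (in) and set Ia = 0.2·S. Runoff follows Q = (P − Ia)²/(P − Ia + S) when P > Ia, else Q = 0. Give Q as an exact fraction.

Adjust CN=89 to AMC III: 23·89/(10 + 0.13·89) → 2047 ÷ (2157/100) = 204700/2157 ≈ 94.900
Retention S: 1000/CN − 10 with CN=94.900 → S = 1100/2047 ≈ 0.537 in
Ia = 0.2S: 0.2·0.537 = 0.107 in (exactly 220/2047)
Excess rainfall: 6.580 − 0.107 = 6.473 in; P > Ia so Q > 0
Q: (662463/102350)² ÷ (717463/102350) = 438857226369/73432338050 in (≈ 5.976 in)

Q = 438857226369/73432338050 in ≈ 5.976 in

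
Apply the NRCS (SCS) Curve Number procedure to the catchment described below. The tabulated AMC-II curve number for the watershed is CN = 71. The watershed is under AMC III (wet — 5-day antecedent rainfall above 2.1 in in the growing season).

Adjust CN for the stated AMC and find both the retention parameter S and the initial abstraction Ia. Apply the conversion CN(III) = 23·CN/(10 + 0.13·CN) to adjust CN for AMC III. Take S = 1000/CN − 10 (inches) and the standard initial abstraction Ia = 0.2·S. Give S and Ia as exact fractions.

S = 2900/1633 in ≈ 1.776 in; Ia = 580/1633 in ≈ 0.355 in

Adjust CN=71 to AMC III: 23·71/(10 + 0.13·71) → 1633 ÷ (1923/100) = 163300/1923 ≈ 84.919
S = 1000/(163300/1923) − 10 = 2900/1633 in ≈ 1.776 in
Ia = 0.2·(2900/1633) = 580/1633 in ≈ 0.355 in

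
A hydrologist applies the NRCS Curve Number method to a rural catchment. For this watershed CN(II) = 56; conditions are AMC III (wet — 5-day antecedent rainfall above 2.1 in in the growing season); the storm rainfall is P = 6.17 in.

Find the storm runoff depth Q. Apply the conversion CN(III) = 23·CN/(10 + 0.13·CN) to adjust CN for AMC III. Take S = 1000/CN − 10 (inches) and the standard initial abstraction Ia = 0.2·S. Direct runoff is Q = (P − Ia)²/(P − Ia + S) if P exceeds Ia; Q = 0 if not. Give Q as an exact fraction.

Q = 7803425569/2307725700 in ≈ 3.381 in

Adjust CN=56 to AMC III: 23·56/(10 + 0.13·56) → 1288 ÷ (432/25) = 4025/54 ≈ 74.537
Retention S: 1000/CN − 10 with CN=74.537 → S = 550/161 ≈ 3.416 in
Ia = 0.2·(550/161) = 110/161 in ≈ 0.683 in
Since P=6.170 > Ia=0.683: effective rainfall P−Ia = 88337/16100 in
Runoff Q = (P−Ia)²/(P−Ia+S) = (5.487)²/(5.487+3.416) = 7803425569/2307725700 ≈ 3.381 in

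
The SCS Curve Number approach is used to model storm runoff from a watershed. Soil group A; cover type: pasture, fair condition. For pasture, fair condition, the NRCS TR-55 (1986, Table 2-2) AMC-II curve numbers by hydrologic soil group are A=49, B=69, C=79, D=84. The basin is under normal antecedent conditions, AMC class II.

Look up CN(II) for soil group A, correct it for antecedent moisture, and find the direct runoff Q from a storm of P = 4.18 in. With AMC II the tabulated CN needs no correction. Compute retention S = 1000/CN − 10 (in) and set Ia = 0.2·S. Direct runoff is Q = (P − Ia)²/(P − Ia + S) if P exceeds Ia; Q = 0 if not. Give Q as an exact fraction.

NRCS table: pasture, fair condition, soil group A → CN(II) = 49
AMC II — tabulated CN = 49 applies directly.
Max retention: S = 1000/49 − 10 = 510/49 in (≈ 10.408 in)
Initial abstraction Ia = S/5 = (510/49)/5 = 102/49 ≈ 2.082 in
Since P=4.180 > Ia=2.082: effective rainfall P−Ia = 5141/2450 in
Runoff Q = (P−Ia)²/(P−Ia+S) = (2.098)²/(2.098+10.408) = 26429881/75070450 ≈ 0.352 in

Q = 26429881/75070450 in ≈ 0.352 in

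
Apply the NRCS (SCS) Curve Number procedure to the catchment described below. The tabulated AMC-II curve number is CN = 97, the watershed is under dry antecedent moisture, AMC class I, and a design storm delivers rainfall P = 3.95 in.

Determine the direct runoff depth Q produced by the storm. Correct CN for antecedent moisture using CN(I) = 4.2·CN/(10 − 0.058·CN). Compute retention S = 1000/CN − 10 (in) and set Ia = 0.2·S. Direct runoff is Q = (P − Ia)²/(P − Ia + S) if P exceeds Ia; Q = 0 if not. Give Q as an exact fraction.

Adjust CN=97 to AMC I: 4.2·97/(10 − 0.058·97) → (2037/5) ÷ (2187/500) = 67900/729 ≈ 93.141
Max retention: S = 1000/(67900/729) − 10 = 500/679 in (≈ 0.736 in)
Ia = 0.2·(500/679) = 100/679 in ≈ 0.147 in
Since P=3.950 > Ia=0.147: effective rainfall P−Ia = 51641/13580 in
Q: (51641/13580)² ÷ (61641/13580) = 2666792881/837084780 in (≈ 3.186 in)

Q = 2666792881/837084780 in ≈ 3.186 in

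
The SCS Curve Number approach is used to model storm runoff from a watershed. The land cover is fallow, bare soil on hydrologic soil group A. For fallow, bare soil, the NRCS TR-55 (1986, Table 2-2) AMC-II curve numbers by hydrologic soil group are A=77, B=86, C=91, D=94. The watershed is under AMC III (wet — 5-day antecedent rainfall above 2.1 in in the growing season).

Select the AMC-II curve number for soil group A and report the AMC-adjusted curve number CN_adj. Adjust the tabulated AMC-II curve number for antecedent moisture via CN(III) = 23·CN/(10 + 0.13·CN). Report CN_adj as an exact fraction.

CN_adj = 7700/87 ≈ 88.506

NRCS table: fallow, bare soil, soil group A → CN(II) = 77
Adjust CN=77 to AMC III: 23·77/(10 + 0.13·77) → 1771 ÷ (2001/100) = 7700/87 ≈ 88.506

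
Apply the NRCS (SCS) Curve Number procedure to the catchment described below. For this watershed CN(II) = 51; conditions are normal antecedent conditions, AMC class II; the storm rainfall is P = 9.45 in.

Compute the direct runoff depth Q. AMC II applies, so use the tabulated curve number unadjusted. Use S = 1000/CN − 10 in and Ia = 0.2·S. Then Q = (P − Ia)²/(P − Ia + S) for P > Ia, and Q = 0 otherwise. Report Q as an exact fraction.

CN(II) = 51; AMC II needs no correction.
Retention S: 1000/CN − 10 with CN=51.000 → S = 490/51 ≈ 9.608 in
Ia = 0.2S: 0.2·9.608 = 1.922 in (exactly 98/51)
P − Ia = 9.450 − 1.922 = 7679/1020 ≈ 7.528 in (> 0, runoff occurs)
Q = (7679/1020)²/((7679/1020) + 490/51) = (58967041/1040400)/(17479/1020) = 8423863/2546940 in ≈ 3.307 in

Q = 8423863/2546940 in ≈ 3.307 in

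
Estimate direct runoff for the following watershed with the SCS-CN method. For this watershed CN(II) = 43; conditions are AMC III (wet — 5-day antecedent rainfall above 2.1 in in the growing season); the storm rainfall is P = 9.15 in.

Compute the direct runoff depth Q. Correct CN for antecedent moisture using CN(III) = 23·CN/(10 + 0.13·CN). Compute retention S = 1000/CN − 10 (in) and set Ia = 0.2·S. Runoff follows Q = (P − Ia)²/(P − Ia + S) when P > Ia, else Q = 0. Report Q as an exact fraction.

Adjust CN=43 to AMC III: 23·43/(10 + 0.13·43) → 989 ÷ (1559/100) = 98900/1559 ≈ 63.438
S = 1000/(98900/1559) − 10 = 5700/989 in ≈ 5.763 in
Initial abstraction Ia = S/5 = (5700/989)/5 = 1140/989 ≈ 1.153 in
P − Ia = 9.150 − 1.153 = 158187/19780 ≈ 7.997 in (> 0, runoff occurs)
Runoff Q = (P−Ia)²/(P−Ia+S) = (7.997)²/(7.997+5.763) = 2780347441/598206540 ≈ 4.648 in

Q = 2780347441/598206540 in ≈ 4.648 in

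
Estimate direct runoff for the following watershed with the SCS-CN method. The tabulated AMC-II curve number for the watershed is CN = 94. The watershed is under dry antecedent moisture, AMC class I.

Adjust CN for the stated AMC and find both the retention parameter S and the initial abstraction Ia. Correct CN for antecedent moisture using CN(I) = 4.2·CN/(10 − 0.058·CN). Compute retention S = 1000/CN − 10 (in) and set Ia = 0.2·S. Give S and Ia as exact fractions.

Dry (AMC I): CN(I) = 4.2·94/(10 − 0.058·94) = (1974/5)/(1137/250) = 32900/379 ≈ 86.807
S = 1000/(32900/379) − 10 = 500/329 in ≈ 1.520 in
Initial abstraction Ia = S/5 = (500/329)/5 = 100/329 ≈ 0.304 in

S = 500/329 in ≈ 1.520 in; Ia = 100/329 in ≈ 0.304 in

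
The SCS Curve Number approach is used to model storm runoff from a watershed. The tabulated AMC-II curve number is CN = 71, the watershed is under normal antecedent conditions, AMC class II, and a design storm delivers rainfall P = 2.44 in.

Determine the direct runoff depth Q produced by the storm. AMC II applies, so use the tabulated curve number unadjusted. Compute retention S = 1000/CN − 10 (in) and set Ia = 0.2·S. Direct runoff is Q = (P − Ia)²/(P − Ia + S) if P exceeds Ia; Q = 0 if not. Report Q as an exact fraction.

CN(II) = 71; AMC II needs no correction.
Retention S: 1000/CN − 10 with CN=71.000 → S = 290/71 ≈ 4.085 in
Ia = 0.2S: 0.2·4.085 = 0.817 in (exactly 58/71)
P − Ia = 2.440 − 0.817 = 2881/1775 ≈ 1.623 in (> 0, runoff occurs)
Runoff Q = (P−Ia)²/(P−Ia+S) = (1.623)²/(1.623+4.085) = 8300161/17982525 ≈ 0.462 in

Q = 8300161/17982525 in ≈ 0.462 in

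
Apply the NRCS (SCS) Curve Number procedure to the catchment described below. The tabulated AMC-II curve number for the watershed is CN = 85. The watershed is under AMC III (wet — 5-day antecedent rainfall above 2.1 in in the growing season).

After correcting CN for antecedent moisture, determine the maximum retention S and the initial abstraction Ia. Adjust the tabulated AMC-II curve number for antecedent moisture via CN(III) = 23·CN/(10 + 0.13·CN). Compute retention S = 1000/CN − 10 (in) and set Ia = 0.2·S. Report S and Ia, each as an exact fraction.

CN(III) from CN(II)=85: (23·85)/(10 + 0.13·85) = 39100/421 ≈ 92.874
Retention S: 1000/CN − 10 with CN=92.874 → S = 300/391 ≈ 0.767 in
Initial abstraction Ia = S/5 = (300/391)/5 = 60/391 ≈ 0.153 in

S = 300/391 in ≈ 0.767 in; Ia = 60/391 in ≈ 0.153 in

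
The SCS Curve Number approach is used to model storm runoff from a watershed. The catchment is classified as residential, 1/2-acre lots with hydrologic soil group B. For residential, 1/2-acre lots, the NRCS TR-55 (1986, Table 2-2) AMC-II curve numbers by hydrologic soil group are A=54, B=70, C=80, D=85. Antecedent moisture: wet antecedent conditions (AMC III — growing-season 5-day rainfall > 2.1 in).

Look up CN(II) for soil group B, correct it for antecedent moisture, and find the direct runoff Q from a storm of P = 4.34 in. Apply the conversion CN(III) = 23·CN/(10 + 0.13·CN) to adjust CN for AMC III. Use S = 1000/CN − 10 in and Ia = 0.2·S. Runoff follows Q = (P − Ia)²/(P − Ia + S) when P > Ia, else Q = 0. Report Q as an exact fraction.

Q = 1019971969/377842850 in ≈ 2.699 in

NRCS table: residential, 1/2-acre lots, soil group B → CN(II) = 70
Adjust CN=70 to AMC III: 23·70/(10 + 0.13·70) → 1610 ÷ (191/10) = 16100/191 ≈ 84.293
Retention S: 1000/CN − 10 with CN=84.293 → S = 300/161 ≈ 1.863 in
Ia = 0.2S: 0.2·1.863 = 0.373 in (exactly 60/161)
Excess rainfall: 4.340 − 0.373 = 3.967 in; P > Ia so Q > 0
Runoff Q = (P−Ia)²/(P−Ia+S) = (3.967)²/(3.967+1.863) = 1019971969/377842850 ≈ 2.699 in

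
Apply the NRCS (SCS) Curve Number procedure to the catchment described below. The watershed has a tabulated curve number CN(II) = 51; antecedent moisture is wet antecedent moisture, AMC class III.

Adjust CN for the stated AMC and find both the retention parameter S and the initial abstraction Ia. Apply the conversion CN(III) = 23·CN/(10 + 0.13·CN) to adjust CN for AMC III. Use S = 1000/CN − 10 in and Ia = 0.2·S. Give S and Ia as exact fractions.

CN(III) from CN(II)=51: (23·51)/(10 + 0.13·51) = 117300/1663 ≈ 70.535
Max retention: S = 1000/(117300/1663) − 10 = 4900/1173 in (≈ 4.177 in)
Initial abstraction Ia = S/5 = (4900/1173)/5 = 980/1173 ≈ 0.835 in

S = 4900/1173 in ≈ 4.177 in; Ia = 980/1173 in ≈ 0.835 in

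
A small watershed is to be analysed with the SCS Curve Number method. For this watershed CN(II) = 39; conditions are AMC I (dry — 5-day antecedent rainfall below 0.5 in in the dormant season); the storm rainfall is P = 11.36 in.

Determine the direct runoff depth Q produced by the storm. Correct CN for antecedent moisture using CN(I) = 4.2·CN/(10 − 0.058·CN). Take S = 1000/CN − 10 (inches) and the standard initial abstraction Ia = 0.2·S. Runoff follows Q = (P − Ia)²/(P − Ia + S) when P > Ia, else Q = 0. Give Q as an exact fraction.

CN(I) from CN(II)=39: (4.2·39)/(10 − 0.058·39) = 81900/3869 ≈ 21.168
S = 1000/(81900/3869) − 10 = 30500/819 in ≈ 37.241 in
Initial abstraction Ia = S/5 = (30500/819)/5 = 6100/819 ≈ 7.448 in
P − Ia = 11.360 − 7.448 = 80096/20475 ≈ 3.912 in (> 0, runoff occurs)
Q = (80096/20475)²/((80096/20475) + 30500/819) = (6415369216/419225625)/(842596/20475) = 1603842304/4313038275 in ≈ 0.372 in

Q = 1603842304/4313038275 in ≈ 0.372 in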